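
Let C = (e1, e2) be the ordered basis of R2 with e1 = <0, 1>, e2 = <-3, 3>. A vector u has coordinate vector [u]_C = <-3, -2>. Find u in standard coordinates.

By definition u = -3e1 - 2e2.
Summing componentwise gives <6, -9>.

<6, -9>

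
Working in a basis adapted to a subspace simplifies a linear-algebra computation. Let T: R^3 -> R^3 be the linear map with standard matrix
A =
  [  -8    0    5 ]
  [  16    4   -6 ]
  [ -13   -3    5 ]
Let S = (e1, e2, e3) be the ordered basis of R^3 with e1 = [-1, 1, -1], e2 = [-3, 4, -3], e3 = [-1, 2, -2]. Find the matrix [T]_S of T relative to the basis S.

Let P have columns e1, ..., e3. Then [T]_S = P^(-1) A P.
Here det P = 1, so P^(-1) is integer; computing A P first and then P^(-1)(A P) gives [[2, 0, -2], [-1, -2, 1], [-2, -3, 1]].

[[2, 0, -2], [-1, -2, 1], [-2, -3, 1]]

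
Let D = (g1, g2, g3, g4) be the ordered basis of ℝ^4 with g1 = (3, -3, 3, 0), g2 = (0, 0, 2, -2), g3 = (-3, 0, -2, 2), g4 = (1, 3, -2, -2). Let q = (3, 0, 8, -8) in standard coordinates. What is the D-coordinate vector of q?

(0, 3, -1, 0)

We seek scalars with c_1 g1 + ... + c_4 g4 = q; equivalently solve M c = q where the columns of M are g1, ..., g4.
Solving this 4x4 system gives c = (0, 3, -1, 0).
Check: 0·g1 + 3g2 - g3 + 0·g4 = (3, 0, 8, -8).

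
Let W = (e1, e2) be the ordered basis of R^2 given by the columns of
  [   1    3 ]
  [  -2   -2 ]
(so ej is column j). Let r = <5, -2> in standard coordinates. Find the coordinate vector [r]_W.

<-1, 2>

We seek scalars with c_1 e1 + c_2 e2 = r; equivalently solve M c = r where the columns of M are e1, e2.
System: c_1 + 3c_2 = 5, -2c_1 - 2c_2 = -2; solving gives c_1 = -1, c_2 = 2.
Check: -e1 + 2e2 = <5, -2>.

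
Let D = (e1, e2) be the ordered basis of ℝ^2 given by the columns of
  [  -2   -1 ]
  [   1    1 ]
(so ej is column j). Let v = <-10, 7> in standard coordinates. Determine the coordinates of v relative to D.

<3, 4>

[v]_D is the unique c with M c = v, where M has columns e1, e2.
System: -2c_1 - c_2 = -10, c_1 + c_2 = 7; solving gives c_1 = 3, c_2 = 4.
Check: 3e1 + 4e2 = <-10, 7>.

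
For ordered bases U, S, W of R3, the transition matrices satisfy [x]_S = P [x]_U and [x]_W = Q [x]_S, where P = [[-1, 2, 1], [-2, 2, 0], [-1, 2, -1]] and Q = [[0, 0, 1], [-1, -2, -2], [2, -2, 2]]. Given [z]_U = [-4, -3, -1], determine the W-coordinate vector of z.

[-1, 1, -12]

First [z]_S = P [z]_U = [-3, 2, -1].
Then [z]_W = Q [z]_S = [-1, 1, -12].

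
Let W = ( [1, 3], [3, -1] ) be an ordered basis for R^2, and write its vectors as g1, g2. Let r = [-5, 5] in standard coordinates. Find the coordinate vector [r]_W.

[1, -2]

Write r = c_1 g1 + c_2 g2 and solve for the c_i.
System: c_1 + 3c_2 = -5, 3c_1 - c_2 = 5; solving gives c_1 = 1, c_2 = -2.
Check: g1 - 2g2 = [-5, 5].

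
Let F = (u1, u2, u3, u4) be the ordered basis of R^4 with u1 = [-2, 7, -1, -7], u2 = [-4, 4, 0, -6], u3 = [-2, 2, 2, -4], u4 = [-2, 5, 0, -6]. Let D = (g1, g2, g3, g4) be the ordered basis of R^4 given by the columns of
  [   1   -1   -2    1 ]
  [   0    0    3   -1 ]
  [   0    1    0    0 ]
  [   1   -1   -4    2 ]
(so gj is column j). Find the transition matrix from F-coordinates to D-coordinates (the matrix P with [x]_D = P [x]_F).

[[2, -2, 2, 2], [-1, 0, 2, 0], [2, 2, 0, 1], [-1, 2, -2, -2]]

Take x = uj: its F-coordinates are the j-th standard unit vector, so P e_j — column j of P — equals [uj]_D.
u1 = 2g1 - g2 + 2g3 - g4, giving column 1 = [2, -1, 2, -1]; repeating for each j gives P = [[2, -2, 2, 2], [-1, 0, 2, 0], [2, 2, 0, 1], [-1, 2, -2, -2]].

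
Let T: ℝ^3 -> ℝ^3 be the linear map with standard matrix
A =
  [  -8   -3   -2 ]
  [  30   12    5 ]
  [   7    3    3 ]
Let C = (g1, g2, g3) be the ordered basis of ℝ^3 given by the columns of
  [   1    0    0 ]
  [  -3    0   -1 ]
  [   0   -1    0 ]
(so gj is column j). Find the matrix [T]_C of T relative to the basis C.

The j-th column of [T]_C is [T(gj)]_C.
T(g1) = A g1 = [1, -6, -2] = g1 + 2g2 + 3g3, so column 1 is [1, 2, 3].
Repeating for g2, g3 and assembling the columns gives [[1, 2, 3], [2, 3, 3], [3, -1, 3]].

[[1, 2, 3], [2, 3, 3], [3, -1, 3]]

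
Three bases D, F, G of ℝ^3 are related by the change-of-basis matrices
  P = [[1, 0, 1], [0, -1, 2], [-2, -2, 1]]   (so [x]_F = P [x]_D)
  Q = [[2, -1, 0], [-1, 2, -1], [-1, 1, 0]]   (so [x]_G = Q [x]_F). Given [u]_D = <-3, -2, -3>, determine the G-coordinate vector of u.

Composing the changes, [u]_G = Q P [u]_D.
Q P = [[2, 1, 0], [1, 0, 2], [-1, -1, 1]]; applying this to <-3, -2, -3> gives <-8, -9, 2>.

<-8, -9, 2>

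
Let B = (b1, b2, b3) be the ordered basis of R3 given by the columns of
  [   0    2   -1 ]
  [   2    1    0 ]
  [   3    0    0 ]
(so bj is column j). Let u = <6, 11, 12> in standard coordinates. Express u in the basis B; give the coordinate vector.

Write u = c_1 b1 + ... + c_3 b3 and solve for the c_i.
Solving this 3x3 system gives c = (4, 3, 0).
Check: 4b1 + 3b2 + 0·b3 = <6, 11, 12>.

<4, 3, 0>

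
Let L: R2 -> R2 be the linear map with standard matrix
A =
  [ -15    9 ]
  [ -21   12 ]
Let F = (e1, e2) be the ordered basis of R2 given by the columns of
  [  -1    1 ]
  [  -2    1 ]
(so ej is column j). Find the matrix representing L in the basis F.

[[0, 3], [-3, -3]]

With P the matrix whose columns are e1, e2, [L]_F = P^(-1) A P.
Column by column: L(e1) = A e1 = (-3, -3); its F-coordinates (0, -3) give column 1.
Continuing for each basis vector yields [L]_F = [[0, 3], [-3, -3]].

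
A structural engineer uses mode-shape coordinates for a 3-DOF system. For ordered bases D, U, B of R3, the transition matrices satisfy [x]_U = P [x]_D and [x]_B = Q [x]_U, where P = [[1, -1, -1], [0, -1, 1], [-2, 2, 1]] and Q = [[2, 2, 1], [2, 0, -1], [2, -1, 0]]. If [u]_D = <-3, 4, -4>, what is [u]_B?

<-12, -16, 2>

First [u]_U = P [u]_D = <-3, -8, 10>.
Then [u]_B = Q [u]_U = <-12, -16, 2>.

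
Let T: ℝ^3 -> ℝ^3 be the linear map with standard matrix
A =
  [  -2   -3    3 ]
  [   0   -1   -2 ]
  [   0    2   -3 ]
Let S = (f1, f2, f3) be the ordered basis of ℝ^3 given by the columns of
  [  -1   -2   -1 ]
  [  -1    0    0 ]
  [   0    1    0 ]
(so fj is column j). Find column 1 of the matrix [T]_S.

Compute T(f1) = A f1 = <5, 1, -2> in standard coordinates.
Then write this in S-coordinates: solve for y in y_1 f1 + ... + y_3 f3 = <5, 1, -2>.
This gives y = <-1, -2, 0>, which is column 1 of [T]_S.

<-1, -2, 0>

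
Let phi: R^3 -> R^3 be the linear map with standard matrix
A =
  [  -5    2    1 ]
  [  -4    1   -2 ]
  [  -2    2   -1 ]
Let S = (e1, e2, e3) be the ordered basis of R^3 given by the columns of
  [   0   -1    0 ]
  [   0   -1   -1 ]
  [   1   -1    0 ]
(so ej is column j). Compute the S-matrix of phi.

Let P have columns e1, ..., e3. Then [phi]_S = P^(-1) A P.
Here det P = 1, so P^(-1) is integer; computing A P first and then P^(-1)(A P) gives [[-2, -1, 0], [-1, -2, 2], [3, -3, -1]].

[[-2, -1, 0], [-1, -2, 2], [3, -3, -1]]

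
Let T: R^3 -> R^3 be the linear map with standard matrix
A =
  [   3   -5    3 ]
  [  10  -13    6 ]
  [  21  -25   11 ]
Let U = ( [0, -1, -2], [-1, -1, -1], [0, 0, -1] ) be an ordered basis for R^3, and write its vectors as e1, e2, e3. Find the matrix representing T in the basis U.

With P the matrix whose columns are e1, ..., e3, [T]_U = P^(-1) A P.
Column by column: T(e1) = A e1 = [-1, 1, 3]; its U-coordinates [-2, 1, 0] give column 1.
Continuing for each basis vector yields [T]_U = [[-2, 2, 3], [1, 1, 3], [0, 2, 2]].

[[-2, 2, 3], [1, 1, 3], [0, 2, 2]]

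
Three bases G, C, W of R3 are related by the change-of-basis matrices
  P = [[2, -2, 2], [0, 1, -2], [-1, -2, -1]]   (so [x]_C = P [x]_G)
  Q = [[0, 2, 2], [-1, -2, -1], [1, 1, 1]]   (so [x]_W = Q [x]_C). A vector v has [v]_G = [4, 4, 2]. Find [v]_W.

[-28, 10, -10]

Apply P to get C-coordinates [4, 0, -14], then Q to get W-coordinates.
The result is [v]_W = [-28, 10, -10].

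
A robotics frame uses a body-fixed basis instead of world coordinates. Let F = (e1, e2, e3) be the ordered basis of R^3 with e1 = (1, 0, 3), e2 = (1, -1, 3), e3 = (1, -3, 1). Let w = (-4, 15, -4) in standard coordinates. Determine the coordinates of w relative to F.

Write w = c_1 e1 + ... + c_3 e3 and solve for the c_i.
Row-reducing the augmented matrix [M | w] gives c = (3, -3, -4).
Check: 3e1 - 3e2 - 4e3 = (-4, 15, -4).

(3, -3, -4)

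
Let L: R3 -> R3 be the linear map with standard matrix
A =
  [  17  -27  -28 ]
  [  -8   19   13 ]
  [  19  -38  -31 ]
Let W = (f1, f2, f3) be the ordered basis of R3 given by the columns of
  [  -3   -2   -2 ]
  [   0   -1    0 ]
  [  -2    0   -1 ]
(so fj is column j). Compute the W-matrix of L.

Let P have columns f1, ..., f3. Then [L]_W = P^(-1) A P.
Here det P = 1, so P^(-1) is integer; computing A P first and then P^(-1)(A P) gives [[-1, -1, 2], [2, 3, -3], [-3, 2, 3]].

[[-1, -1, 2], [2, 3, -3], [-3, 2, 3]]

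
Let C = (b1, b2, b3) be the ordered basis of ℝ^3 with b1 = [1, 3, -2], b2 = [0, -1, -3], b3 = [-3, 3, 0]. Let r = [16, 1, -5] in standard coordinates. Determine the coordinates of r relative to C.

Write r = c_1 b1 + ... + c_3 b3 and solve for the c_i.
Row-reducing the augmented matrix [M | r] gives c = (4, -1, -4).
Check: 4b1 - b2 - 4b3 = [16, 1, -5].

[4, -1, -4]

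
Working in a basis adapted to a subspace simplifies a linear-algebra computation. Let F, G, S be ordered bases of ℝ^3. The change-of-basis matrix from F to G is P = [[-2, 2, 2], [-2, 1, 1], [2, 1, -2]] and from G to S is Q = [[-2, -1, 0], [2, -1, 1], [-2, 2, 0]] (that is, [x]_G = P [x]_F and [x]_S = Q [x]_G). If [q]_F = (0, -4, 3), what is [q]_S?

(5, -13, 2)

Composing the changes, [q]_S = Q P [q]_F.
Q P = [[6, -5, -5], [0, 4, 1], [0, -2, -2]]; applying this to (0, -4, 3) gives (5, -13, 2).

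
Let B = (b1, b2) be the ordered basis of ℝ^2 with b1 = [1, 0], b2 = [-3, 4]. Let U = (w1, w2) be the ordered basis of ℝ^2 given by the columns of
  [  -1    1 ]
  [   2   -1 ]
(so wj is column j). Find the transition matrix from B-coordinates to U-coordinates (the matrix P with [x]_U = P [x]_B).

[[1, 1], [2, -2]]

Column j of P is [bj]_U, since P maps B-coordinates to U-coordinates.
Expressing b1 in U: b1 = w1 + 2w2, so column 1 of P is [1, 2].
Doing the same for each bj gives P = [[1, 1], [2, -2]].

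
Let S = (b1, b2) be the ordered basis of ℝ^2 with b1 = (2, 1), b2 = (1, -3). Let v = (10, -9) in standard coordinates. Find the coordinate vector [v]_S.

(3, 4)

Write v = c_1 b1 + c_2 b2 and solve for the c_i.
System: 2c_1 + c_2 = 10, c_1 - 3c_2 = -9; solving gives c_1 = 3, c_2 = 4.
Check: 3b1 + 4b2 = (10, -9).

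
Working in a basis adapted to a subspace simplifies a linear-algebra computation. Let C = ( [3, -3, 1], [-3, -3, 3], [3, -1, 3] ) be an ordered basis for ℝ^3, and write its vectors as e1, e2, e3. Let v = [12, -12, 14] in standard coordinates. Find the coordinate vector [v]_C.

Write v = c_1 e1 + ... + c_3 e3 and solve for the c_i.
Row-reducing the augmented matrix [M | v] gives c = (2, 1, 3).
Check: 2e1 + e2 + 3e3 = [12, -12, 14].

[2, 1, 3]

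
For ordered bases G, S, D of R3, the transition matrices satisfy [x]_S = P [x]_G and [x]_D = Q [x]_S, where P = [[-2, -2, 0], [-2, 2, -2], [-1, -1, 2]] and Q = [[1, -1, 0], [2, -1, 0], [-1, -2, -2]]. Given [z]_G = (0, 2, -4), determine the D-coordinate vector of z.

Apply P to get S-coordinates (-4, 12, -10), then Q to get D-coordinates.
The result is [z]_D = (-16, -20, 0).

(-16, -20, 0)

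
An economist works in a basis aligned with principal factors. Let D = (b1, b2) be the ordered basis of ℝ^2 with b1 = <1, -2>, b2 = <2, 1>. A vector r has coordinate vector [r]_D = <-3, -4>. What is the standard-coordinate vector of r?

<-11, 2>

The coordinates say r = -3b1 - 4b2; adding the scaled basis vectors gives <-11, 2>.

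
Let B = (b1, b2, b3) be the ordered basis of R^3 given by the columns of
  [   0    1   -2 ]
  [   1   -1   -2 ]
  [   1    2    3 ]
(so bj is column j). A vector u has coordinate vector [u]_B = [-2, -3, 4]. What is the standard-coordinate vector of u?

By definition u = -2b1 - 3b2 + 4b3.
Summing componentwise gives [-11, -7, 4].

[-11, -7, 4]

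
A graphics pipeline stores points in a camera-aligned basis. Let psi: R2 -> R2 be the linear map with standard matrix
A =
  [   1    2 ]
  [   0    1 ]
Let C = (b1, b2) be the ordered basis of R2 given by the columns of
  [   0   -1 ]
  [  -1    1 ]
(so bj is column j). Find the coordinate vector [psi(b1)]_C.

(3, 2)

Compute psi(b1) = A b1 = (-2, -1) in standard coordinates.
Then write this in C-coordinates: solve for y in y_1 b1 + y_2 b2 = (-2, -1).
This gives y = (3, 2), which is column 1 of [psi]_C.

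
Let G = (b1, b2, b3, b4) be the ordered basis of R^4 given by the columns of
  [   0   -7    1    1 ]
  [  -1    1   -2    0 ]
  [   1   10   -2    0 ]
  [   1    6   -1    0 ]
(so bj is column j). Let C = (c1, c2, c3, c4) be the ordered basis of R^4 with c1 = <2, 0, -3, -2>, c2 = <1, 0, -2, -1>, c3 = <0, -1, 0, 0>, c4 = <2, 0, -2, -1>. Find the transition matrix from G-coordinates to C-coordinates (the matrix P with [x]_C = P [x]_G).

Let M have columns bj and N have columns cj. Then for every x, N [x]_C = x = M [x]_G, so P = N^(-1) M.
Since det N = -1, N^(-1) has integer entries; multiplying gives P = [[-1, -2, 0, 0], [0, -1, 1, -1], [1, -1, 2, 0], [1, -1, 0, 1]].

[[-1, -2, 0, 0], [0, -1, 1, -1], [1, -1, 2, 0], [1, -1, 0, 1]]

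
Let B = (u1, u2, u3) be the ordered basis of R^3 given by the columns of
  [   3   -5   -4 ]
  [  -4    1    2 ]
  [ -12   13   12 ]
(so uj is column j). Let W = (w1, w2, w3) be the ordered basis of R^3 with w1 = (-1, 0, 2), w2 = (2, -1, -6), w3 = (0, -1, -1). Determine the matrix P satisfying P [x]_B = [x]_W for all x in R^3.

Column j of P is [uj]_W, since P maps B-coordinates to W-coordinates.
Expressing u1 in W: u1 = w1 + 2w2 + 2w3, so column 1 of P is (1, 2, 2).
Doing the same for each uj gives P = [[1, 1, 0], [2, -2, -2], [2, 1, 0]].

[[1, 1, 0], [2, -2, -2], [2, 1, 0]]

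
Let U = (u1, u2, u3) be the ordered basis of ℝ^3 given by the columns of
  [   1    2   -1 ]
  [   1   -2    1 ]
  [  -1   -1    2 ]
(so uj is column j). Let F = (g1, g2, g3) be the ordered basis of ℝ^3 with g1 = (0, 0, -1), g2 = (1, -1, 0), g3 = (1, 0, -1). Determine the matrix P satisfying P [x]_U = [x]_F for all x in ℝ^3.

[[-1, 1, -2], [-1, 2, -1], [2, 0, 0]]

Let M have columns uj and N have columns gj. Then for every x, N [x]_F = x = M [x]_U, so P = N^(-1) M.
Since det N = -1, N^(-1) has integer entries; multiplying gives P = [[-1, 1, -2], [-1, 2, -1], [2, 0, 0]].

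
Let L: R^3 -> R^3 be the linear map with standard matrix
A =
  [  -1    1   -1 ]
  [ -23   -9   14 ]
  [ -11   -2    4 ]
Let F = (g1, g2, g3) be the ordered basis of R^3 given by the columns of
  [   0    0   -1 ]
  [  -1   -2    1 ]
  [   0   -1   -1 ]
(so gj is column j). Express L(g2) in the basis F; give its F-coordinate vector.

Column 2 of [L]_F is the F-coordinate vector of L(g2).
In standard coordinates L(g2) = A g2 = [-1, 4, 0].
Converting to F: [-1, 4, 0] = -g1 - g2 + g3, so the coordinate vector is [-1, -1, 1].

[-1, -1, 1]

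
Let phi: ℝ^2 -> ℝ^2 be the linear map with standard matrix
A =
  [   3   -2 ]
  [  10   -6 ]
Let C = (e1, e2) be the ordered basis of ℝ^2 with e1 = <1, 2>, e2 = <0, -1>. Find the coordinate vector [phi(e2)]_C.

<2, -2>

Compute phi(e2) = A e2 = <2, 6> in standard coordinates.
Then write this in C-coordinates: solve for y in y_1 e1 + y_2 e2 = <2, 6>.
This gives y = <2, -2>, which is column 2 of [phi]_C.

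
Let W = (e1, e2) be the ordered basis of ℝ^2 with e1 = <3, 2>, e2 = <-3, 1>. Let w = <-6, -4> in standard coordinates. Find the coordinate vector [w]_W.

<-2, 0>

[w]_W is the unique c with M c = w, where M has columns e1, e2.
System: 3c_1 - 3c_2 = -6, 2c_1 + c_2 = -4; solving gives c_1 = -2, c_2 = 0.
Check: -2e1 + 0·e2 = <-6, -4>.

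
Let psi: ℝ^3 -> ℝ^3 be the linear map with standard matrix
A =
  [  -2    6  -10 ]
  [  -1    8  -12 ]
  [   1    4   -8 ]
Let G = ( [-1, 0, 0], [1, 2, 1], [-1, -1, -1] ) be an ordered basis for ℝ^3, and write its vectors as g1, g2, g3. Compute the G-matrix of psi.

[[-3, 1, -3], [2, 2, 2], [3, 1, -1]]

With P the matrix whose columns are g1, ..., g3, [psi]_G = P^(-1) A P.
Column by column: psi(g1) = A g1 = [2, 1, -1]; its G-coordinates [-3, 2, 3] give column 1.
Continuing for each basis vector yields [psi]_G = [[-3, 1, -3], [2, 2, 2], [3, 1, -1]].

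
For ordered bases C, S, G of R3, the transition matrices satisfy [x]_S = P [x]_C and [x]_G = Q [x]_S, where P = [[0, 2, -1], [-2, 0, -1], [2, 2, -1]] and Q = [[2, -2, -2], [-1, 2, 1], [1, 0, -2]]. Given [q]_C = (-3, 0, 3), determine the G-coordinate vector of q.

(6, 0, 15)

Apply P to get S-coordinates (-3, 3, -9), then Q to get G-coordinates.
The result is [q]_G = (6, 0, 15).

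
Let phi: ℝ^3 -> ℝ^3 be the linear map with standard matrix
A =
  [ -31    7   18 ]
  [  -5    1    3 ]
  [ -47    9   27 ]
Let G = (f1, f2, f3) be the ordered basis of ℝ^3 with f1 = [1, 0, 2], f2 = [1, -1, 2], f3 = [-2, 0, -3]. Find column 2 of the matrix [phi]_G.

Column 2 of [phi]_G is the G-coordinate vector of phi(f2).
In standard coordinates phi(f2) = A f2 = [-2, 0, -2].
Converting to G: [-2, 0, -2] = 2f1 + 0·f2 + 2f3, so the coordinate vector is [2, 0, 2].

[2, 0, 2]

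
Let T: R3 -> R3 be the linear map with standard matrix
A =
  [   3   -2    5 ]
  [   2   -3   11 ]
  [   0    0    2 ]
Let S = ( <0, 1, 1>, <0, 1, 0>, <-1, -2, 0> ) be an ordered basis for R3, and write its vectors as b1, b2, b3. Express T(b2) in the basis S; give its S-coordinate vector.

Compute T(b2) = A b2 = <-2, -3, 0> in standard coordinates.
Then write this in S-coordinates: solve for y in y_1 b1 + ... + y_3 b3 = <-2, -3, 0>.
This gives y = <0, 1, 2>, which is column 2 of [T]_S.

<0, 1, 2>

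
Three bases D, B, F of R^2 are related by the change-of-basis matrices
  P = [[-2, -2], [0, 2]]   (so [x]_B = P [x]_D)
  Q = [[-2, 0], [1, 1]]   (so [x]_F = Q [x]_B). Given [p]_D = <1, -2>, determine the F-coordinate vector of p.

Composing the changes, [p]_F = Q P [p]_D.
Q P = [[4, 4], [-2, 0]]; applying this to <1, -2> gives <-4, -2>.

<-4, -2>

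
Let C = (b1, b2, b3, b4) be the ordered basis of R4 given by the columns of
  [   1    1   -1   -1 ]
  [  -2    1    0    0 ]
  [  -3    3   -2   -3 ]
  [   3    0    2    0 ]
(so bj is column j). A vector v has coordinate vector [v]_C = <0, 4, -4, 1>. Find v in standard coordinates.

By definition v = 0·b1 + 4b2 - 4b3 + b4.
Summing componentwise gives <7, 4, 17, -8>.

<7, 4, 17, -8>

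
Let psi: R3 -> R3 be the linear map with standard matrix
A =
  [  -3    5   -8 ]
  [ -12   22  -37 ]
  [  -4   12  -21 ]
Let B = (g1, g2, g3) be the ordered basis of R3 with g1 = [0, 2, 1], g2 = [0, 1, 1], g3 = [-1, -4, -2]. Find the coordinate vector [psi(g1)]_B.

[0, -1, -2]

Compute psi(g1) = A g1 = [2, 7, 3] in standard coordinates.
Then write this in B-coordinates: solve for y in y_1 g1 + ... + y_3 g3 = [2, 7, 3].
This gives y = [0, -1, -2], which is column 1 of [psi]_B.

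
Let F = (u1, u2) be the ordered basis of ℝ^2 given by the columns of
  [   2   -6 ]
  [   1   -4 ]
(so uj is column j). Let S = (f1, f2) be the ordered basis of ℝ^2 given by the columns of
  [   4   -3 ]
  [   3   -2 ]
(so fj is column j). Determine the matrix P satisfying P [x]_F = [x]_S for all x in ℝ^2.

Take x = uj: its F-coordinates are the j-th standard unit vector, so P e_j — column j of P — equals [uj]_S.
u1 = -f1 - 2f2, giving column 1 = (-1, -2); repeating for each j gives P = [[-1, 0], [-2, 2]].

[[-1, 0], [-2, 2]]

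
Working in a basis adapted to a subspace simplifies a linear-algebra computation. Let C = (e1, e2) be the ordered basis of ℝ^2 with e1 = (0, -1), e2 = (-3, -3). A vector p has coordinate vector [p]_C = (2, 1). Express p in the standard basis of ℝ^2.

(-3, -5)

The coordinates say p = 2e1 + e2; adding the scaled basis vectors gives (-3, -5).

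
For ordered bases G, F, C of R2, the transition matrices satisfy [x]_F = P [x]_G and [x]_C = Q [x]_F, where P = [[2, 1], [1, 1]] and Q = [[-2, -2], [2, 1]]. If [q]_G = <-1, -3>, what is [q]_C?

Apply P to get F-coordinates <-5, -4>, then Q to get C-coordinates.
The result is [q]_C = <18, -14>.

<18, -14>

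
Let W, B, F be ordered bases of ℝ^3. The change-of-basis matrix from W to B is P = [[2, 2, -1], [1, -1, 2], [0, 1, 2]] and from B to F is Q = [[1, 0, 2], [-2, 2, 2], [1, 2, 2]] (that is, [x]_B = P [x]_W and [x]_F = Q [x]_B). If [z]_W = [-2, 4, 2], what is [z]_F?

[18, 8, 14]

Apply P to get B-coordinates [2, -2, 8], then Q to get F-coordinates.
The result is [z]_F = [18, 8, 14].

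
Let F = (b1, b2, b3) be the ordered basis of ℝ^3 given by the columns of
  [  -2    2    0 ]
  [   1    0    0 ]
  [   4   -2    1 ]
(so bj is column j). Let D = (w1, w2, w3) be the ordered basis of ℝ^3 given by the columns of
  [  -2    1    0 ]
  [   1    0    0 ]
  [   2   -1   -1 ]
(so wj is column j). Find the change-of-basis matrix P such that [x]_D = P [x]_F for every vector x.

Column j of P is [bj]_D, since P maps F-coordinates to D-coordinates.
Expressing b1 in D: b1 = w1 + 0·w2 - 2w3, so column 1 of P is [1, 0, -2].
Doing the same for each bj gives P = [[1, 0, 0], [0, 2, 0], [-2, 0, -1]].

[[1, 0, 0], [0, 2, 0], [-2, 0, -1]]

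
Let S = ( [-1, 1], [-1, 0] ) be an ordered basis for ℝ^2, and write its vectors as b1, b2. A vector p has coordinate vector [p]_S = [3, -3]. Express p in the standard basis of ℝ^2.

[0, 3]

p = M [p]_S, where M has columns b1, b2.
Carrying out the matrix-vector product, p = [0, 3].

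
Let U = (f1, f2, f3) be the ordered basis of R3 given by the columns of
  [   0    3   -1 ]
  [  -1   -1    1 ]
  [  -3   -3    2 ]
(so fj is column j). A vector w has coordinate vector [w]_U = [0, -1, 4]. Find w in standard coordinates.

By definition w = 0·f1 - f2 + 4f3.
Summing componentwise gives [-7, 5, 11].

[-7, 5, 11]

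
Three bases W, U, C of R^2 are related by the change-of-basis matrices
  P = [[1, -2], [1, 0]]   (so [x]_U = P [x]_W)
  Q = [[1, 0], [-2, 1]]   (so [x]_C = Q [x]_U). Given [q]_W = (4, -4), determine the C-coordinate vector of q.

First [q]_U = P [q]_W = (12, 4).
Then [q]_C = Q [q]_U = (12, -20).

(12, -20)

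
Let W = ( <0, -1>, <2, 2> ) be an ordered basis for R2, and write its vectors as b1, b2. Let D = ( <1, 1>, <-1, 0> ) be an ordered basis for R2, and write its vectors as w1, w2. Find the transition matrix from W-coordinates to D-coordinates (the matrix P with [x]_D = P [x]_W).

[[-1, 2], [-1, 0]]

Take x = bj: its W-coordinates are the j-th standard unit vector, so P e_j — column j of P — equals [bj]_D.
b1 = -w1 - w2, giving column 1 = <-1, -1>; repeating for each j gives P = [[-1, 2], [-1, 0]].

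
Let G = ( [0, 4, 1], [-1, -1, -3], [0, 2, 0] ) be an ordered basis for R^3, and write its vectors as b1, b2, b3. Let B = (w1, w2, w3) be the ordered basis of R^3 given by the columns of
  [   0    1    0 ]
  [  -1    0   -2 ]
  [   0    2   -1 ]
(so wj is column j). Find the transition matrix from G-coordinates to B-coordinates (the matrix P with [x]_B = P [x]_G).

[[-2, -1, -2], [0, -1, 0], [-1, 1, 0]]

Let M have columns bj and N have columns wj. Then for every x, N [x]_B = x = M [x]_G, so P = N^(-1) M.
Since det N = -1, N^(-1) has integer entries; multiplying gives P = [[-2, -1, -2], [0, -1, 0], [-1, 1, 0]].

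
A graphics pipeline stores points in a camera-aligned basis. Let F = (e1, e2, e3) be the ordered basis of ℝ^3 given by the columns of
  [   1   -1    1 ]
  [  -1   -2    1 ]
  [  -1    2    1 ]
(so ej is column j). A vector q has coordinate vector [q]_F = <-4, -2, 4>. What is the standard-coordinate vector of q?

q = M [q]_F, where M has columns e1, ..., e3.
Carrying out the matrix-vector product, q = <2, 12, 4>.

<2, 12, 4>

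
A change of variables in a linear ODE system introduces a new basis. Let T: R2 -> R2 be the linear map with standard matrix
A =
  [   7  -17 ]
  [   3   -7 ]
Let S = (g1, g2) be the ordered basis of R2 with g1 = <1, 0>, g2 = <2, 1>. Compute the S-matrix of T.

[[1, -1], [3, -1]]

The j-th column of [T]_S is [T(gj)]_S.
T(g1) = A g1 = <7, 3> = g1 + 3g2, so column 1 is <1, 3>.
Repeating for g2 and assembling the columns gives [[1, -1], [3, -1]].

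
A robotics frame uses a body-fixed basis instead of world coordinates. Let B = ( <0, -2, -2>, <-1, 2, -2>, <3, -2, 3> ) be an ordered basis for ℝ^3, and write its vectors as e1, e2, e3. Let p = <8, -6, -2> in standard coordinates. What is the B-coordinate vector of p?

Write p = c_1 e1 + ... + c_3 e3 and solve for the c_i.
Solving this 3x3 system gives c = (3, 4, 4).
Check: 3e1 + 4e2 + 4e3 = <8, -6, -2>.

<3, 4, 4>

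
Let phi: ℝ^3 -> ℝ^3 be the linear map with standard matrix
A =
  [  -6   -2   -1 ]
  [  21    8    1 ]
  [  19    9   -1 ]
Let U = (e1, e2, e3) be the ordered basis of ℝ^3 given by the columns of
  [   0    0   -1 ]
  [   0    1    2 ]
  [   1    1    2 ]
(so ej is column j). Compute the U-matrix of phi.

[[-2, -1, 0], [-1, 3, -3], [1, 3, 0]]

Let P have columns e1, ..., e3. Then [phi]_U = P^(-1) A P.
Here det P = 1, so P^(-1) is integer; computing A P first and then P^(-1)(A P) gives [[-2, -1, 0], [-1, 3, -3], [1, 3, 0]].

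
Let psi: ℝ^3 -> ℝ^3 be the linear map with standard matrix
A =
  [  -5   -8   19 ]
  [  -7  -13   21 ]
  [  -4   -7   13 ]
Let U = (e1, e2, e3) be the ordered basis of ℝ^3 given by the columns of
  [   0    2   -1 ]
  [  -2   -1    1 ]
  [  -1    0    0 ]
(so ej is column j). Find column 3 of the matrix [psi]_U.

(3, -3, -3)

Column 3 of [psi]_U is the U-coordinate vector of psi(e3).
In standard coordinates psi(e3) = A e3 = (-3, -6, -3).
Converting to U: (-3, -6, -3) = 3e1 - 3e2 - 3e3, so the coordinate vector is (3, -3, -3).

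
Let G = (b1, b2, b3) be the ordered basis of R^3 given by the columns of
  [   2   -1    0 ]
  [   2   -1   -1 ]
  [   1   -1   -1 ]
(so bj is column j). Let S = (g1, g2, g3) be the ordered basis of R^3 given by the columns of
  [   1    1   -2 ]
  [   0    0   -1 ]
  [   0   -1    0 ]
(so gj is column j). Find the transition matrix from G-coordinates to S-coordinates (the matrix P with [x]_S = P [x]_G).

Take x = bj: its G-coordinates are the j-th standard unit vector, so P e_j — column j of P — equals [bj]_S.
b1 = -g1 - g2 - 2g3, giving column 1 = [-1, -1, -2]; repeating for each j gives P = [[-1, 0, 1], [-1, 1, 1], [-2, 1, 1]].

[[-1, 0, 1], [-1, 1, 1], [-2, 1, 1]]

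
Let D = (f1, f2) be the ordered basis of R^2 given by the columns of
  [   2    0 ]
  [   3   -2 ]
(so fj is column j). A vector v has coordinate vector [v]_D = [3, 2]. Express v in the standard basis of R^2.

By definition v = 3f1 + 2f2.
Summing componentwise gives [6, 5].

[6, 5]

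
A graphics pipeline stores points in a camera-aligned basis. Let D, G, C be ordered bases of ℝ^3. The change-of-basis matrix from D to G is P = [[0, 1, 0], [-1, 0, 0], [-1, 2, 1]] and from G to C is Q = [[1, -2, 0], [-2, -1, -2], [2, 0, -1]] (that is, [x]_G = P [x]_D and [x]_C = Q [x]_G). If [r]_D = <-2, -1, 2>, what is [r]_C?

<-5, -4, -4>

First [r]_G = P [r]_D = <-1, 2, 2>.
Then [r]_C = Q [r]_G = <-5, -4, -4>.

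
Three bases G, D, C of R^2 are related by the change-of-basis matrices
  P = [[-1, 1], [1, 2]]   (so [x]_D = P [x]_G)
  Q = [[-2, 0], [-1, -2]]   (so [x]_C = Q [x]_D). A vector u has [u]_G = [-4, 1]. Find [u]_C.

[-10, -1]

Apply P to get D-coordinates [5, -2], then Q to get C-coordinates.
The result is [u]_C = [-10, -1].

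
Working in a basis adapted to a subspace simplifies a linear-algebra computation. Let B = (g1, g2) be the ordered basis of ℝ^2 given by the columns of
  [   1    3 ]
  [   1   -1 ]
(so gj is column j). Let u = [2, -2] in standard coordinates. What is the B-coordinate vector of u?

We seek scalars with c_1 g1 + c_2 g2 = u; equivalently solve M c = u where the columns of M are g1, g2.
System: c_1 + 3c_2 = 2, c_1 - c_2 = -2; solving gives c_1 = -1, c_2 = 1.
Check: -g1 + g2 = [2, -2].

[-1, 1]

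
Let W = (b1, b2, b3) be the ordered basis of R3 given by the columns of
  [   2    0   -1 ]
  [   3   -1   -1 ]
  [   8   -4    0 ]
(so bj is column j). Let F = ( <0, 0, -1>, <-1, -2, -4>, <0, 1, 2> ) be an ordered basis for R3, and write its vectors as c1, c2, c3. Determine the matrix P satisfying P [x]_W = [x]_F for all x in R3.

[[-2, 2, -2], [-2, 0, 1], [-1, -1, 1]]

Let M have columns bj and N have columns cj. Then for every x, N [x]_F = x = M [x]_W, so P = N^(-1) M.
Since det N = 1, N^(-1) has integer entries; multiplying gives P = [[-2, 2, -2], [-2, 0, 1], [-1, -1, 1]].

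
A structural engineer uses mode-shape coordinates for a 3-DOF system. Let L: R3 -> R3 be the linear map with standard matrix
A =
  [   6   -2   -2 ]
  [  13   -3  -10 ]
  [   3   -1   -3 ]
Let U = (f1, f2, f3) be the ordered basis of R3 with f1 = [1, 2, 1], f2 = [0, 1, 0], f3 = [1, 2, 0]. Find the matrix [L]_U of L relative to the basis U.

[[-2, -1, 1], [-3, 1, 3], [2, -1, 1]]

With P the matrix whose columns are f1, ..., f3, [L]_U = P^(-1) A P.
Column by column: L(f1) = A f1 = [0, -3, -2]; its U-coordinates [-2, -3, 2] give column 1.
Continuing for each basis vector yields [L]_U = [[-2, -1, 1], [-3, 1, 3], [2, -1, 1]].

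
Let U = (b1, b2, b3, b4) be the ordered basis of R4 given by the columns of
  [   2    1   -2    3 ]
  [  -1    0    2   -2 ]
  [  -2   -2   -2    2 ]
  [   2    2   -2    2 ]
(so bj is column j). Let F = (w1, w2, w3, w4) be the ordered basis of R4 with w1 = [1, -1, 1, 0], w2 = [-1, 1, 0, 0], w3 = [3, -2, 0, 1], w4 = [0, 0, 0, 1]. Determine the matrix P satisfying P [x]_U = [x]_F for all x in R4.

[[-2, -2, -2, 2], [-1, 0, 0, 2], [1, 1, 0, 1], [1, 1, -2, 1]]

Column j of P is [bj]_F, since P maps U-coordinates to F-coordinates.
Expressing b1 in F: b1 = -2w1 - w2 + w3 + w4, so column 1 of P is [-2, -1, 1, 1].
Doing the same for each bj gives P = [[-2, -2, -2, 2], [-1, 0, 0, 2], [1, 1, 0, 1], [1, 1, -2, 1]].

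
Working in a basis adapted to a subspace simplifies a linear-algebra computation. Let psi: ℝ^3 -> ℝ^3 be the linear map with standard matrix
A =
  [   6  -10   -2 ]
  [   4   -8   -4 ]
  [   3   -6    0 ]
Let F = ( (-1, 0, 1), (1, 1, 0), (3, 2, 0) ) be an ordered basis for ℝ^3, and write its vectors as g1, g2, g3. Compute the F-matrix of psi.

With P the matrix whose columns are g1, ..., g3, [psi]_F = P^(-1) A P.
Column by column: psi(g1) = A g1 = (-8, -8, -3); its F-coordinates (-3, -2, -3) give column 1.
Continuing for each basis vector yields [psi]_F = [[-3, -3, -3], [-2, 2, -2], [-3, -3, -1]].

[[-3, -3, -3], [-2, 2, -2], [-3, -3, -1]]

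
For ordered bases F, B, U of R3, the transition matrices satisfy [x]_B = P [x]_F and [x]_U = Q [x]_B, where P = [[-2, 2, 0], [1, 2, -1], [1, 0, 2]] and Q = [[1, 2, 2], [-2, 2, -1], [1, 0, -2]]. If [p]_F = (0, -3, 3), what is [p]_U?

(-12, -12, -18)

First [p]_B = P [p]_F = (-6, -9, 6).
Then [p]_U = Q [p]_B = (-12, -12, -18).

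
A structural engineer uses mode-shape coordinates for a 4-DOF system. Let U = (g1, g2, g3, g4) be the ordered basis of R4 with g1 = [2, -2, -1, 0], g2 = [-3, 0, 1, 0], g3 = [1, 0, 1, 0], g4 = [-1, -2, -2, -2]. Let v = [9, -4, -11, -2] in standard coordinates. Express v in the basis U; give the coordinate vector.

[1, -4, -4, 1]

We seek scalars with c_1 g1 + ... + c_4 g4 = v; equivalently solve M c = v where the columns of M are g1, ..., g4.
Gaussian elimination on [M | v] yields c = (1, -4, -4, 1).
Check: g1 - 4g2 - 4g3 + g4 = [9, -4, -11, -2].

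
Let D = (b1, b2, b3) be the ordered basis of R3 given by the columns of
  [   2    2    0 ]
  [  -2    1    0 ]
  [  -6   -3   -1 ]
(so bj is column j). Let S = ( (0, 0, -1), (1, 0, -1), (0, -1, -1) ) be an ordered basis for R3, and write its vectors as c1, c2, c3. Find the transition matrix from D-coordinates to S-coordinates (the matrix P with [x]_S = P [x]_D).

Let M have columns bj and N have columns cj. Then for every x, N [x]_S = x = M [x]_D, so P = N^(-1) M.
Since det N = 1, N^(-1) has integer entries; multiplying gives P = [[2, 2, 1], [2, 2, 0], [2, -1, 0]].

[[2, 2, 1], [2, 2, 0], [2, -1, 0]]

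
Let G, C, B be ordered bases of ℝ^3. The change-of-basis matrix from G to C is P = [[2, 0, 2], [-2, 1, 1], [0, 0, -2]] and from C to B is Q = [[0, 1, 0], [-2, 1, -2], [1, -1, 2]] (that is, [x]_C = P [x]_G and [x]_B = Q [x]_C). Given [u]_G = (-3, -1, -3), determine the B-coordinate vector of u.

(2, 14, -2)

Composing the changes, [u]_B = Q P [u]_G.
Q P = [[-2, 1, 1], [-6, 1, 1], [4, -1, -3]]; applying this to (-3, -1, -3) gives (2, 14, -2).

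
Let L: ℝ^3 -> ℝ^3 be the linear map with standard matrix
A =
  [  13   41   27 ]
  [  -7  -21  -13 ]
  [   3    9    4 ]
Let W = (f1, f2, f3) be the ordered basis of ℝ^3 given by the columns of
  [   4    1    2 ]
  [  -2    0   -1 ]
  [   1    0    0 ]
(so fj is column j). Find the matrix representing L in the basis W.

[[-2, 3, -3], [-1, -1, -1], [3, 1, -1]]

With P the matrix whose columns are f1, ..., f3, [L]_W = P^(-1) A P.
Column by column: L(f1) = A f1 = (-3, 1, -2); its W-coordinates (-2, -1, 3) give column 1.
Continuing for each basis vector yields [L]_W = [[-2, 3, -3], [-1, -1, -1], [3, 1, -1]].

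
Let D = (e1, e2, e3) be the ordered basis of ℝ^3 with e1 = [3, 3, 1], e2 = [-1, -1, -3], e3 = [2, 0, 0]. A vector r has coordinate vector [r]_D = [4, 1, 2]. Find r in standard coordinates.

By definition r = 4e1 + e2 + 2e3.
Summing componentwise gives [15, 11, 1].

[15, 11, 1]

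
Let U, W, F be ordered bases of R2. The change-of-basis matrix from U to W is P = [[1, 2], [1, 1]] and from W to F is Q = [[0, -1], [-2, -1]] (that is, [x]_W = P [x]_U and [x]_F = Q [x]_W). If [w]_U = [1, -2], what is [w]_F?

[1, 7]

Composing the changes, [w]_F = Q P [w]_U.
Q P = [[-1, -1], [-3, -5]]; applying this to [1, -2] gives [1, 7].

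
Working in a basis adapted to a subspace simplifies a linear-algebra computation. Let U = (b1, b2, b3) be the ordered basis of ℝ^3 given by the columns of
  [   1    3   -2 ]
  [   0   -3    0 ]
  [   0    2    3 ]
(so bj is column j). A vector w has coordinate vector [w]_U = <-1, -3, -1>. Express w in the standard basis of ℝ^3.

w = M [w]_U, where M has columns b1, ..., b3.
Carrying out the matrix-vector product, w = <-8, 9, -9>.

<-8, 9, -9>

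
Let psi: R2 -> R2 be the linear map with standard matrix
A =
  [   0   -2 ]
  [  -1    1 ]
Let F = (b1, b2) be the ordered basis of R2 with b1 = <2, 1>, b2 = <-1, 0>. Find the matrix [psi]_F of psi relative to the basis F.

With P the matrix whose columns are b1, b2, [psi]_F = P^(-1) A P.
Column by column: psi(b1) = A b1 = <-2, -1>; its F-coordinates <-1, 0> give column 1.
Continuing for each basis vector yields [psi]_F = [[-1, 1], [0, 2]].

[[-1, 1], [0, 2]]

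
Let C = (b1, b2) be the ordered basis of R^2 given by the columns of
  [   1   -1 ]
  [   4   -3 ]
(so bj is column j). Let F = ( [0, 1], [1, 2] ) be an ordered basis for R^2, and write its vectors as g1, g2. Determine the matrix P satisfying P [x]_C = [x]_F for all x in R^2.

[[2, -1], [1, -1]]

Column j of P is [bj]_F, since P maps C-coordinates to F-coordinates.
Expressing b1 in F: b1 = 2g1 + g2, so column 1 of P is [2, 1].
Doing the same for each bj gives P = [[2, -1], [1, -1]].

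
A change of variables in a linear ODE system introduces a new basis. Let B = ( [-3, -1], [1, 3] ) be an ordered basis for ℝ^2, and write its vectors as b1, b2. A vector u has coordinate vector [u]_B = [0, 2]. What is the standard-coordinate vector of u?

[2, 6]

By definition u = 0·b1 + 2b2.
Summing componentwise gives [2, 6].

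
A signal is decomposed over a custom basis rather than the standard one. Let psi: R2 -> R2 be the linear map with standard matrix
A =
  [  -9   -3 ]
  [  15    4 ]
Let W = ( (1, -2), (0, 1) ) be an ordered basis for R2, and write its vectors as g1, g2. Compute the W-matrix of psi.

The j-th column of [psi]_W is [psi(gj)]_W.
psi(g1) = A g1 = (-3, 7) = -3g1 + g2, so column 1 is (-3, 1).
Repeating for g2 and assembling the columns gives [[-3, -3], [1, -2]].

[[-3, -3], [1, -2]]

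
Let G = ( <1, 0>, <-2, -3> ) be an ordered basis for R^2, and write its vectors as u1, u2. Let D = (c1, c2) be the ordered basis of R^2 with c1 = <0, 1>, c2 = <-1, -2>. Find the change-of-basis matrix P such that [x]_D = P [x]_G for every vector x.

Let M have columns uj and N have columns cj. Then for every x, N [x]_D = x = M [x]_G, so P = N^(-1) M.
Since det N = 1, N^(-1) has integer entries; multiplying gives P = [[-2, 1], [-1, 2]].

[[-2, 1], [-1, 2]]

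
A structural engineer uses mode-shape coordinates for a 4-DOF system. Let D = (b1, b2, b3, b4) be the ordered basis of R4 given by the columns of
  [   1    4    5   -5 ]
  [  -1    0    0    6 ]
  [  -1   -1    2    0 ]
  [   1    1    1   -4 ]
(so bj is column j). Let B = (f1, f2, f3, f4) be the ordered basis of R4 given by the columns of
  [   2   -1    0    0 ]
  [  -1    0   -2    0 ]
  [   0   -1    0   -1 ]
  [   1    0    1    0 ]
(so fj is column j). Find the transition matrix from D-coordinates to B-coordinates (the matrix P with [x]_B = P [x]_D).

Take x = bj: its D-coordinates are the j-th standard unit vector, so P e_j — column j of P — equals [bj]_B.
b1 = f1 + f2 + 0·f3 + 0·f4, giving column 1 = (1, 1, 0, 0); repeating for each j gives P = [[1, 2, 2, -2], [1, 0, -1, 1], [0, -1, -1, -2], [0, 1, -1, -1]].

[[1, 2, 2, -2], [1, 0, -1, 1], [0, -1, -1, -2], [0, 1, -1, -1]]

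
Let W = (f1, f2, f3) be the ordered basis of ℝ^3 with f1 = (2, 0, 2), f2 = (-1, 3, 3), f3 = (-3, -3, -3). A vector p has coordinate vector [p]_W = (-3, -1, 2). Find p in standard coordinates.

By definition p = -3f1 - f2 + 2f3.
Summing componentwise gives (-11, -9, -15).

(-11, -9, -15)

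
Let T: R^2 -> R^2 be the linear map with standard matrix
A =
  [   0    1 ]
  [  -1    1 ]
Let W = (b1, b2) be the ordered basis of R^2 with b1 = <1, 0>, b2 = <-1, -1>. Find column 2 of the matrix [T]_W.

<-1, 0>

Compute T(b2) = A b2 = <-1, 0> in standard coordinates.
Then write this in W-coordinates: solve for y in y_1 b1 + y_2 b2 = <-1, 0>.
This gives y = <-1, 0>, which is column 2 of [T]_W.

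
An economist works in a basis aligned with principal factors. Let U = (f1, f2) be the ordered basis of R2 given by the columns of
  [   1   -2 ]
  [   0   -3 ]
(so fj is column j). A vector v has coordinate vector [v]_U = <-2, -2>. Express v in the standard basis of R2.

v = M [v]_U, where M has columns f1, f2.
Carrying out the matrix-vector product, v = <2, 6>.

<2, 6>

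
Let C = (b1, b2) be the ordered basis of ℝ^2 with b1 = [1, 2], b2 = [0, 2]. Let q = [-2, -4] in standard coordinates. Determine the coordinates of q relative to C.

[-2, 0]

Write q = c_1 b1 + c_2 b2 and solve for the c_i.
System: c_1 + 0c_2 = -2, 2c_1 + 2c_2 = -4; solving gives c_1 = -2, c_2 = 0.
Check: -2b1 + 0·b2 = [-2, -4].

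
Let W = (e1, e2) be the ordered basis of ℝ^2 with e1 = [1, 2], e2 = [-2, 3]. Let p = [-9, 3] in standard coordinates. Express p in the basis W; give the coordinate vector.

[-3, 3]

Write p = c_1 e1 + c_2 e2 and solve for the c_i.
System: c_1 - 2c_2 = -9, 2c_1 + 3c_2 = 3; solving gives c_1 = -3, c_2 = 3.
Check: -3e1 + 3e2 = [-9, 3].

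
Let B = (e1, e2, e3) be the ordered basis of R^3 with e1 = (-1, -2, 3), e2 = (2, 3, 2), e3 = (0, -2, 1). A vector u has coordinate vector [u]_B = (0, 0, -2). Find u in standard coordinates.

(0, 4, -2)

The coordinates say u = 0·e1 + 0·e2 - 2e3; adding the scaled basis vectors gives (0, 4, -2).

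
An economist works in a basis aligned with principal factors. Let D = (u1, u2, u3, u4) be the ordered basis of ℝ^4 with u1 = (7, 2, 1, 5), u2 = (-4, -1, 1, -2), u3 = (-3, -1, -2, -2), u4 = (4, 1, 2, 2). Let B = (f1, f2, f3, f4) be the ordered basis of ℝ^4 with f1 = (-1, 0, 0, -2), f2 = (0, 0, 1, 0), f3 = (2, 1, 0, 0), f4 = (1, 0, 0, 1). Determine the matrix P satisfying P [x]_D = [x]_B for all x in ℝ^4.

[[-2, 0, 1, 0], [1, 1, -2, 2], [2, -1, -1, 1], [1, -2, 0, 2]]

Let M have columns uj and N have columns fj. Then for every x, N [x]_B = x = M [x]_D, so P = N^(-1) M.
Since det N = -1, N^(-1) has integer entries; multiplying gives P = [[-2, 0, 1, 0], [1, 1, -2, 2], [2, -1, -1, 1], [1, -2, 0, 2]].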